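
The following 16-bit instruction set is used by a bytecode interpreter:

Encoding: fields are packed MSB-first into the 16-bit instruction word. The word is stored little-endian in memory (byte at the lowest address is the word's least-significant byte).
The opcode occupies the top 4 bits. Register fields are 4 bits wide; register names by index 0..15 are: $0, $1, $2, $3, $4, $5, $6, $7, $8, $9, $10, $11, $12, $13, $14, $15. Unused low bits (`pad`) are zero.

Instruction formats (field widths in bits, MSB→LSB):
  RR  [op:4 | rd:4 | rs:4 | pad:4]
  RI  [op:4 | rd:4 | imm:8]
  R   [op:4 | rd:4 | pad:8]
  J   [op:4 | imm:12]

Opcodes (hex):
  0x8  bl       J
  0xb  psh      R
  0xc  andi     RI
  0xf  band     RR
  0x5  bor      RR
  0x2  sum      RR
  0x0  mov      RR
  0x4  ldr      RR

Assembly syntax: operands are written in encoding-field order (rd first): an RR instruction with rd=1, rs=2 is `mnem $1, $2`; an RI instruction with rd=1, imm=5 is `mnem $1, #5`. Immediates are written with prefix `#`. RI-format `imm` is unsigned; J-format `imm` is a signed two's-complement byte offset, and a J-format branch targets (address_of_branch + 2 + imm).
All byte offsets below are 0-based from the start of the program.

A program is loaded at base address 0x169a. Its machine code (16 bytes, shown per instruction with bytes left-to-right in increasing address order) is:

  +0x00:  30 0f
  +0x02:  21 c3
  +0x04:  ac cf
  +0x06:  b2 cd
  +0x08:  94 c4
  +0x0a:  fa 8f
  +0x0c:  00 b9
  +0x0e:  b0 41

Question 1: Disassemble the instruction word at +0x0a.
+0x0a: fa 8f ⇒ word 0x8ffa (little)
  top 4b → 0x8 → bl [J]
  imm: (w>>0)&0xfff=0xffa (s12→-6) → #-6

bl #-6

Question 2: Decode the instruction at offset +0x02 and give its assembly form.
andi $3, #33

+0x02: 21 c3 ⇒ word 0xc321 (little)
  op=0xc321>>12=0xc ⇒ andi (RI)
  rd@[11:8]=0x3 ⇒ $3
  imm@[7:0]=0x21 ⇒ #33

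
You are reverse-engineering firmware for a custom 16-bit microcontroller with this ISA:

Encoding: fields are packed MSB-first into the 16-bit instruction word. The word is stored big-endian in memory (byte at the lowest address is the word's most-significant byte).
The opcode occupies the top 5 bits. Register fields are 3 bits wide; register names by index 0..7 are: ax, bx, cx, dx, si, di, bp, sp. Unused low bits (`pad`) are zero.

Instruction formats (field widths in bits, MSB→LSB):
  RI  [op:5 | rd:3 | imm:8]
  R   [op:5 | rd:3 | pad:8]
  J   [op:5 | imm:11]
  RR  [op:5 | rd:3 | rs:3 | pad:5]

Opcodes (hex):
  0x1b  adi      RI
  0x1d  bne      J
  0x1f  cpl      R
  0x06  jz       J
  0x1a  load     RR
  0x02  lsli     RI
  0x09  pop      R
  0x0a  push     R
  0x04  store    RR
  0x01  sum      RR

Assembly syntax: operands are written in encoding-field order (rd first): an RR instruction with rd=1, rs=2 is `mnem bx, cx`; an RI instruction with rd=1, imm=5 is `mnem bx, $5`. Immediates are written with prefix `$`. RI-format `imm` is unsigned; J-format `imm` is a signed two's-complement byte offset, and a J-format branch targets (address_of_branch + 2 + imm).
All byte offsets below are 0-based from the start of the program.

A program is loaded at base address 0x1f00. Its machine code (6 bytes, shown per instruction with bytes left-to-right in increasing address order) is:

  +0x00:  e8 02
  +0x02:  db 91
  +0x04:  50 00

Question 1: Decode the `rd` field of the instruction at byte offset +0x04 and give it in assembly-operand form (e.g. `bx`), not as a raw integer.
+0x04: 50 00 ⇒ word 0x5000 (big)
  op=0x5000>>11=0xa ⇒ push (R)
  [10:8] rd=0 = ax

ax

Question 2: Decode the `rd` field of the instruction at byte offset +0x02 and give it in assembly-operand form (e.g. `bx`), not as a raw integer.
@+02  big-endian(db 91) = 0xdb91
  op=0xdb91>>11=0x1b ⇒ adi (RI)
  [10:8] rd=3 = dx
  [7:0] imm=145 = $145

dx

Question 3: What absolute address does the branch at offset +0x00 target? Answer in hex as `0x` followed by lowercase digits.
[00] e8 02 → 0xe802
  top 5b → 0x1d → bne [J]
  imm: (w>>0)&0x7ff=0x2 → $2
  target = base 0x1f00 + off 0x00 + 2 + imm 2 = 0x1f04

0x1f04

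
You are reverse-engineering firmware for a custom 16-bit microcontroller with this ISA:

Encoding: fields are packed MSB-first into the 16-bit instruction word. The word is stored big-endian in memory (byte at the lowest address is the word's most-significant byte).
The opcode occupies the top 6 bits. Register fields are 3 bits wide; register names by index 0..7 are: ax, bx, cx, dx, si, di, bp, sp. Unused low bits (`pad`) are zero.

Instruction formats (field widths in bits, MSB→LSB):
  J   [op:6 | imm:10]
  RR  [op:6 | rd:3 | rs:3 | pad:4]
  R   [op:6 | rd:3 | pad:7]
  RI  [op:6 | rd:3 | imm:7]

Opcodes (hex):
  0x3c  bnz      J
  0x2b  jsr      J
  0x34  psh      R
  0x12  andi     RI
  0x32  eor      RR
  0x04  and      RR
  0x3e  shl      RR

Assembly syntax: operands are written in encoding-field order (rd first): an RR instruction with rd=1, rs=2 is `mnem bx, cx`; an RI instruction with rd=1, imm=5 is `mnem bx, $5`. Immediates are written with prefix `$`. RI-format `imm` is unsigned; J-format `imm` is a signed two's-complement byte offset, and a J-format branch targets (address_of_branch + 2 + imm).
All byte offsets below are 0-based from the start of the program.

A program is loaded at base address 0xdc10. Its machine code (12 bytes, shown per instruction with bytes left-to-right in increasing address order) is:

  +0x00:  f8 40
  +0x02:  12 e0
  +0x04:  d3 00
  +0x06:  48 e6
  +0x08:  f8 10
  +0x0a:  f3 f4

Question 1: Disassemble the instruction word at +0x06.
andi bx, $102

[06] 48 e6 → 0x48e6
  opcode bits[15:10]=0x12: andi/RI
  rd@[9:7]=0x1 ⇒ bx
  imm@[6:0]=0x66 ⇒ $102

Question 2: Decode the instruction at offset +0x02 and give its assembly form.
+0x02: 12 e0 ⇒ word 0x12e0 (big)
  top 6b → 0x4 → and [RR]
  [9:7] rd=5 = di
  [6:4] rs=6 = bp

and di, bp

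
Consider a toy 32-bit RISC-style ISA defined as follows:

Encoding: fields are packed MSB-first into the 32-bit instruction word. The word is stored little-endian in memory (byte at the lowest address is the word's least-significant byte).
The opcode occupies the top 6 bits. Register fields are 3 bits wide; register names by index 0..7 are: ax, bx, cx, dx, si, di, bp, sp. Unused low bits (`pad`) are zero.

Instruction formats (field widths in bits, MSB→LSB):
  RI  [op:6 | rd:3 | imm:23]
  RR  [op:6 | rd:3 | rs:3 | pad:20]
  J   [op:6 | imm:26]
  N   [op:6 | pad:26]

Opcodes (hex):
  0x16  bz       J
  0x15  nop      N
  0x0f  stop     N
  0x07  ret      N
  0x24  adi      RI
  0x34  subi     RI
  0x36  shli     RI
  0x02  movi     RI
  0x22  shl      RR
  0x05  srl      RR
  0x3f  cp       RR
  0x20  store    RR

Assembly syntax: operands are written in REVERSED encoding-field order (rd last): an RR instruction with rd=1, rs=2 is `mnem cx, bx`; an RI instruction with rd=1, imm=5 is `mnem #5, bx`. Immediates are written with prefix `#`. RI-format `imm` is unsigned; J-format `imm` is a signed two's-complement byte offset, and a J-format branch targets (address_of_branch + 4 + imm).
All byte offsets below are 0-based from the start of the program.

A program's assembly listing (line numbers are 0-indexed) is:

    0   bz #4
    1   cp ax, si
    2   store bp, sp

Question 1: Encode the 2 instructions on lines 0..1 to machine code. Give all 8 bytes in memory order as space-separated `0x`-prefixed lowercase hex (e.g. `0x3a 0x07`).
0x04 0x00 0x00 0x58 0x00 0x00 0x00 0xfe

0. bz fields op=0x16:6|imm=4:26 → word 58000004h → 04 00 00 58
1. cp fields op=0x3f:6|rd=4:3|rs=0:3|pad=0:20 → word fe000000h → 00 00 00 fe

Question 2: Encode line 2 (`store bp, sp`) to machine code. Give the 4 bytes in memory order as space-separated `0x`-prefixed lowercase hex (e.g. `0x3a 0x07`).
0x00 0x00 0xe0 0x83

line 2 (store): pack op=0x20:6|rd=7:3|rs=6:3|pad=0:20 = 0x83e00000; little→ 00 00 e0 83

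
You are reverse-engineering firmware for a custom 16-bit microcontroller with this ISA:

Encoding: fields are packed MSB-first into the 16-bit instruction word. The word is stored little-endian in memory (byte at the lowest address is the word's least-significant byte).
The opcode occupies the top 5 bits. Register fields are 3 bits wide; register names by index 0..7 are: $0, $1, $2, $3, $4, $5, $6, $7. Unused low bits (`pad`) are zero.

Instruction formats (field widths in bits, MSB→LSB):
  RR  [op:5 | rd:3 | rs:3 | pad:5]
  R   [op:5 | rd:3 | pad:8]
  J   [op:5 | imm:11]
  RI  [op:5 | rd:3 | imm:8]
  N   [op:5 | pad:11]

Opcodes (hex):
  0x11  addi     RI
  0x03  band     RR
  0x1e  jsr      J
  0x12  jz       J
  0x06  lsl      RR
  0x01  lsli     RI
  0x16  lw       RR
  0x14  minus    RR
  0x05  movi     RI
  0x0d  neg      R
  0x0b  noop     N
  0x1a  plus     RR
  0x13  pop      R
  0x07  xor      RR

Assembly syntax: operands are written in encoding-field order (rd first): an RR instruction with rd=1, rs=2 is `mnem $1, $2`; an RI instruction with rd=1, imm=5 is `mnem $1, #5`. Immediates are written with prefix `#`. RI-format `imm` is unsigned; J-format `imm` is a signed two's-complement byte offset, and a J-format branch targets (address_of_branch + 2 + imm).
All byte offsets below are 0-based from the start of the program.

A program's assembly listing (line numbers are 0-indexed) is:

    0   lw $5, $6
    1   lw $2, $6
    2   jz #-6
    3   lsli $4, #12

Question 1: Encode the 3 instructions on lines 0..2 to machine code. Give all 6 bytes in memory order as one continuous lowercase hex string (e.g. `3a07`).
0. lw fields op=0x16:5|rd=5:3|rs=6:3|pad=0:5 → word b5c0h → c0 b5
1. lw fields op=0x16:5|rd=2:3|rs=6:3|pad=0:5 → word b2c0h → c0 b2
2. jz fields op=0x12:5|imm=-6:11 → word 97fah → fa 97

c0b5c0b2fa97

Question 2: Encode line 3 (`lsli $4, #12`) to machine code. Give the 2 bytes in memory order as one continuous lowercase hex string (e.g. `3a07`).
0c0c

L3: lsli op=0x1:5|rd=4:3|imm=12:8 ⇒ 0x0c0c ⇒ little 0c 0c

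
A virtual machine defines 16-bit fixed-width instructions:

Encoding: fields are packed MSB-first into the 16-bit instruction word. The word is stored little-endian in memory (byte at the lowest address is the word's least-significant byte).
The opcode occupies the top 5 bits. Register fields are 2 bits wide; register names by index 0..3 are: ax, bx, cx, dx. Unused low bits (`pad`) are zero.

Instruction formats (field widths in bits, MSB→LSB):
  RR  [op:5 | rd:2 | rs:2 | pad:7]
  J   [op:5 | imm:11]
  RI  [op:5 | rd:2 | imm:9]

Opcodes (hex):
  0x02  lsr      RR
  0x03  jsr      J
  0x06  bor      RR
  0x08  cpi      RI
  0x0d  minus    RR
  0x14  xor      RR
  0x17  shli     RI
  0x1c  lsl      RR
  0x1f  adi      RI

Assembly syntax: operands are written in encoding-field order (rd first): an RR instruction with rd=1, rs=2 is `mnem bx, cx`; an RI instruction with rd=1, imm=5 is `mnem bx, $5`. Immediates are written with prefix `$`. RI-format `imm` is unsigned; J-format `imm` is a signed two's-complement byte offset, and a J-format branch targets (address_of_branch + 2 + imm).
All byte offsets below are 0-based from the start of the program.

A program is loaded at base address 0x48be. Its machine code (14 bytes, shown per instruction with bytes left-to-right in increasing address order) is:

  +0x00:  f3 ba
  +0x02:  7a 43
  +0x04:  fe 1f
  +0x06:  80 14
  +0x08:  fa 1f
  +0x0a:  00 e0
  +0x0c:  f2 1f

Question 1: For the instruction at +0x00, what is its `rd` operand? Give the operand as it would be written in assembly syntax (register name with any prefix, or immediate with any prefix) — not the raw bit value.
bx

+0x00: f3 ba ⇒ word 0xbaf3 (little)
  opcode bits[15:11]=0x17: shli/RI
  [10:9] rd=1 = bx
  [8:0] imm=243 = $243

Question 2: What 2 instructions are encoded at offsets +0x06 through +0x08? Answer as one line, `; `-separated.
off 0x06: read 80 14 as little → 0x1480
  opcode bits[15:11]=0x2: lsr/RR
  rd: (w>>9)&0x3=0x2 → cx
  rs: (w>>7)&0x3=0x1 → bx
off 0x08: read fa 1f as little → 0x1ffa
  opcode bits[15:11]=0x3: jsr/J
  imm: (w>>0)&0x7ff=0x7fa (s11→-6) → $-6

lsr cx, bx; jsr $-6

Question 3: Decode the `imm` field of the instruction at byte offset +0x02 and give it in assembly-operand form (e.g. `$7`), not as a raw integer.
$378

[02] 7a 43 → 0x437a
  opcode bits[15:11]=0x8: cpi/RI
  rd: (w>>9)&0x3=0x1 → bx
  imm: (w>>0)&0x1ff=0x17a → $378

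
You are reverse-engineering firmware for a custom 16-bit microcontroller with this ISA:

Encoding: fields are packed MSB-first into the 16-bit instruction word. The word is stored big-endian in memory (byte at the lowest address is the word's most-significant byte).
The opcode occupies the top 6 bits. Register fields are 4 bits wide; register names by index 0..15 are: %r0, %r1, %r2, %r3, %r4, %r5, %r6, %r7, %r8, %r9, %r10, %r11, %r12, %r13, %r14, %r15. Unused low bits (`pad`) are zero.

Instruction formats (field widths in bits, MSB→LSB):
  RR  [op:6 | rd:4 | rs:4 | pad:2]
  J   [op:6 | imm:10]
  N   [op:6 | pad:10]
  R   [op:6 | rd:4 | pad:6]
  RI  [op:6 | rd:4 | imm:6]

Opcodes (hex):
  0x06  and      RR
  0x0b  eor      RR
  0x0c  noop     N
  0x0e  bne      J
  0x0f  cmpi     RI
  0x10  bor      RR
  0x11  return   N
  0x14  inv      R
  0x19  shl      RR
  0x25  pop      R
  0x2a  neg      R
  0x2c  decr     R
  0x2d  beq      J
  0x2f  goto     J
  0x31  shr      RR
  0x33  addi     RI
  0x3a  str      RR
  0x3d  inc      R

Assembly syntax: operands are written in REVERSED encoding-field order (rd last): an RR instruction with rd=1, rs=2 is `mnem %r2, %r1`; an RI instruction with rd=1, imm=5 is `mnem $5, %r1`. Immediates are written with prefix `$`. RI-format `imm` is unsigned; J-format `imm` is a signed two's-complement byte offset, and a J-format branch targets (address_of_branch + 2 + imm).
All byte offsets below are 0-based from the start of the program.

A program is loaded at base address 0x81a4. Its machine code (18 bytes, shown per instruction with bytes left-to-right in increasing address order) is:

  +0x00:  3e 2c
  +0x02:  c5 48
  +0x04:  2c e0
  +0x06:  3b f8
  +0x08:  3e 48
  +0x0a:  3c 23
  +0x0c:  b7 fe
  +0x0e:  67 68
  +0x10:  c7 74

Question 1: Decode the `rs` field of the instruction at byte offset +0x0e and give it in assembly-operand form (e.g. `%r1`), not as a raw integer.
[0e] 67 68 → 0x6768
  top 6b → 0x19 → shl [RR]
  [9:6] rd=13 = %r13
  [5:2] rs=10 = %r10

%r10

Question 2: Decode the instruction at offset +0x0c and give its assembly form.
[0c] b7 fe → 0xb7fe
  top 6b → 0x2d → beq [J]
  [9:0] imm=1022 (s10→-2) = $-2

beq $-2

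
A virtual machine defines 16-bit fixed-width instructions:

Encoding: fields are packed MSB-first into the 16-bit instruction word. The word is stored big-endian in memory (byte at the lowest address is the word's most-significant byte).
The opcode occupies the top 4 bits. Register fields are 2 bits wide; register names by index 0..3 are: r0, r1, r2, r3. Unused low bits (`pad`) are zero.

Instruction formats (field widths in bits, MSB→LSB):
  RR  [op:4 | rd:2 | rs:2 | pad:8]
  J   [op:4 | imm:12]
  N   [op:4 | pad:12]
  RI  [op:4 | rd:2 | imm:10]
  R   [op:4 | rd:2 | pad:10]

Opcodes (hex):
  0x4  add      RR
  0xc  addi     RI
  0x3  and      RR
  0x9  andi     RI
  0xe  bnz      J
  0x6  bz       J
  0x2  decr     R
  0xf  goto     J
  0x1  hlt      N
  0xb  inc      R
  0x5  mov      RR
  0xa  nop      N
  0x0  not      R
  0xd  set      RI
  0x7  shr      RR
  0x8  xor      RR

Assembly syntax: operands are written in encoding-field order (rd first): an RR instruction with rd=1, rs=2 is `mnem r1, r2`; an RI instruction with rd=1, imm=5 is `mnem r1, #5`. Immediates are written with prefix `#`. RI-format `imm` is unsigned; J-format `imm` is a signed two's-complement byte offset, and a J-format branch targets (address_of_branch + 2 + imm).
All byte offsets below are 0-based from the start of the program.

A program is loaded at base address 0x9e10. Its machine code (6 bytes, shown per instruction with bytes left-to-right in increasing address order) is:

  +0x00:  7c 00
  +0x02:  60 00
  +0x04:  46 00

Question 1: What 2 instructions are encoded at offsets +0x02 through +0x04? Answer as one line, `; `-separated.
@+02  big-endian(60 00) = 0x6000
  opcode bits[15:12]=0x6: bz/J
  imm: (w>>0)&0xfff=0x0 → #0
@+04  big-endian(46 00) = 0x4600
  opcode bits[15:12]=0x4: add/RR
  rd: (w>>10)&0x3=0x1 → r1
  rs: (w>>8)&0x3=0x2 → r2

bz #0; add r1, r2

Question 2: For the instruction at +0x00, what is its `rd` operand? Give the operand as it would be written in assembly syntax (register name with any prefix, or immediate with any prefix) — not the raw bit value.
r3

+0x00: 7c 00 ⇒ word 0x7c00 (big)
  top 4b → 0x7 → shr [RR]
  rd: (w>>10)&0x3=0x3 → r3
  rs: (w>>8)&0x3=0x0 → r0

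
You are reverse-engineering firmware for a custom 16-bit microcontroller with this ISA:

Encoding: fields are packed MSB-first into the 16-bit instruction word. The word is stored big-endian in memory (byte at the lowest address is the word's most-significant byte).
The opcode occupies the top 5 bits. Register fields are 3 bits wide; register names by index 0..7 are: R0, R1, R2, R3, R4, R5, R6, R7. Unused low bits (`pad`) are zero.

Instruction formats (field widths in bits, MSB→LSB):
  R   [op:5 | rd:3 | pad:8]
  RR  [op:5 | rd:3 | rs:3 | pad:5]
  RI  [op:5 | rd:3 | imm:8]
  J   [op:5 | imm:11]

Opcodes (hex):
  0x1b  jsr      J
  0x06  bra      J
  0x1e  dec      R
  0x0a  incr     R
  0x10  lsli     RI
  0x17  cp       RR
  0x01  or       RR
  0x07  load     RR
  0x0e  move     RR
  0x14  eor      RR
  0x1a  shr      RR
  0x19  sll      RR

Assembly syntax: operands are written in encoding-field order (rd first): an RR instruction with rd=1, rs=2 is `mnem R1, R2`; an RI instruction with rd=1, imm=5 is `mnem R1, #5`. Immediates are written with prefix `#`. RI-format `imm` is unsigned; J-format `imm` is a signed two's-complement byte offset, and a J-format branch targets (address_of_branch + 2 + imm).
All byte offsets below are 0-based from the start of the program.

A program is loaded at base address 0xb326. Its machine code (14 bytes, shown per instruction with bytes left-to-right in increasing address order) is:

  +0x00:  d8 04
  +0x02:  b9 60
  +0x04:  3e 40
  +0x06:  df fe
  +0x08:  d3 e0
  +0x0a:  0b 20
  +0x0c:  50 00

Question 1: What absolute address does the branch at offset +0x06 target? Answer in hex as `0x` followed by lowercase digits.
[06] df fe → 0xdffe
  top 5b → 0x1b → jsr [J]
  [10:0] imm=2046 (s11→-2) = #-2
  target = base 0xb326 + off 0x06 + 2 + imm -2 = 0xb32c

0xb32c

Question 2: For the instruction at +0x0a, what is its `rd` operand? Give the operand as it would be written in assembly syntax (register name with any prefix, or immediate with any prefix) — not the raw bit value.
R3

+0x0a: 0b 20 ⇒ word 0x0b20 (big)
  op=0x0b20>>11=0x1 ⇒ or (RR)
  rd@[10:8]=0x3 ⇒ R3
  rs@[7:5]=0x1 ⇒ R1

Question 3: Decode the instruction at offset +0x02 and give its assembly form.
cp R1, R3

[02] b9 60 → 0xb960
  op=0xb960>>11=0x17 ⇒ cp (RR)
  [10:8] rd=1 = R1
  [7:5] rs=3 = R3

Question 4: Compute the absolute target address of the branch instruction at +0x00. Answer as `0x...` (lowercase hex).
0xb32c

[00] d8 04 → 0xd804
  opcode bits[15:11]=0x1b: jsr/J
  imm: (w>>0)&0x7ff=0x4 → #4
  target = base 0xb326 + off 0x00 + 2 + imm 4 = 0xb32c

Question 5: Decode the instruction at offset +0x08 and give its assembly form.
+0x08: d3 e0 ⇒ word 0xd3e0 (big)
  opcode bits[15:11]=0x1a: shr/RR
  rd: (w>>8)&0x7=0x3 → R3
  rs: (w>>5)&0x7=0x7 → R7

shr R3, R7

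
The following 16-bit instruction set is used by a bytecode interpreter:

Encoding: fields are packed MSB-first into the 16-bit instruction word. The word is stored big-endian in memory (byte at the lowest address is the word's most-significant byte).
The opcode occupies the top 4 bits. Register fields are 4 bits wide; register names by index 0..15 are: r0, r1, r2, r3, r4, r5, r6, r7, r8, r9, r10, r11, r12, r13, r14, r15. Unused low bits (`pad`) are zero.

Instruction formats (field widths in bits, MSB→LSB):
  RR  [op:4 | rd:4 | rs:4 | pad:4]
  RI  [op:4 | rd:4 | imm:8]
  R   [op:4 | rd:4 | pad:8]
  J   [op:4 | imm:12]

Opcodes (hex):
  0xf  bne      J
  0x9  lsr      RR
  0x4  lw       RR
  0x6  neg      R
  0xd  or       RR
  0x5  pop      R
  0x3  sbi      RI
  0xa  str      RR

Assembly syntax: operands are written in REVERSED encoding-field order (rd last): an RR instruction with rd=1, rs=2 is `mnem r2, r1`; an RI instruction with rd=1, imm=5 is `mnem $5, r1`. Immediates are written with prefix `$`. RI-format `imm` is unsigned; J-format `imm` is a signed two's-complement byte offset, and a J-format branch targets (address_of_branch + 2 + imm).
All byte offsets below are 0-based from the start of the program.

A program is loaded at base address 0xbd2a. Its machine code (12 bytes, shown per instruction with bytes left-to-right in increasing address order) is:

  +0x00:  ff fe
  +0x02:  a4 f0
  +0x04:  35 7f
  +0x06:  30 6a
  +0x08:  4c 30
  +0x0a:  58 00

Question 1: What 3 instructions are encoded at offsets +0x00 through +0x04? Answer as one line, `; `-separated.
bne $-2; str r15, r4; sbi $127, r5

[00] ff fe → 0xfffe
  op=0xfffe>>12=0xf ⇒ bne (J)
  [11:0] imm=4094 (s12→-2) = $-2
[02] a4 f0 → 0xa4f0
  op=0xa4f0>>12=0xa ⇒ str (RR)
  [11:8] rd=4 = r4
  [7:4] rs=15 = r15
[04] 35 7f → 0x357f
  op=0x357f>>12=0x3 ⇒ sbi (RI)
  [11:8] rd=5 = r5
  [7:0] imm=127 = $127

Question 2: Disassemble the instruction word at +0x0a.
[0a] 58 00 → 0x5800
  opcode bits[15:12]=0x5: pop/R
  [11:8] rd=8 = r8

pop r8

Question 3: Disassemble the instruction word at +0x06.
+0x06: 30 6a ⇒ word 0x306a (big)
  op=0x306a>>12=0x3 ⇒ sbi (RI)
  [11:8] rd=0 = r0
  [7:0] imm=106 = $106

sbi $106, r0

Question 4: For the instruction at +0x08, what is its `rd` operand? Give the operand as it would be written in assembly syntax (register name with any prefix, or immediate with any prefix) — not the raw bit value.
r12

@+08  big-endian(4c 30) = 0x4c30
  top 4b → 0x4 → lw [RR]
  rd@[11:8]=0xc ⇒ r12
  rs@[7:4]=0x3 ⇒ r3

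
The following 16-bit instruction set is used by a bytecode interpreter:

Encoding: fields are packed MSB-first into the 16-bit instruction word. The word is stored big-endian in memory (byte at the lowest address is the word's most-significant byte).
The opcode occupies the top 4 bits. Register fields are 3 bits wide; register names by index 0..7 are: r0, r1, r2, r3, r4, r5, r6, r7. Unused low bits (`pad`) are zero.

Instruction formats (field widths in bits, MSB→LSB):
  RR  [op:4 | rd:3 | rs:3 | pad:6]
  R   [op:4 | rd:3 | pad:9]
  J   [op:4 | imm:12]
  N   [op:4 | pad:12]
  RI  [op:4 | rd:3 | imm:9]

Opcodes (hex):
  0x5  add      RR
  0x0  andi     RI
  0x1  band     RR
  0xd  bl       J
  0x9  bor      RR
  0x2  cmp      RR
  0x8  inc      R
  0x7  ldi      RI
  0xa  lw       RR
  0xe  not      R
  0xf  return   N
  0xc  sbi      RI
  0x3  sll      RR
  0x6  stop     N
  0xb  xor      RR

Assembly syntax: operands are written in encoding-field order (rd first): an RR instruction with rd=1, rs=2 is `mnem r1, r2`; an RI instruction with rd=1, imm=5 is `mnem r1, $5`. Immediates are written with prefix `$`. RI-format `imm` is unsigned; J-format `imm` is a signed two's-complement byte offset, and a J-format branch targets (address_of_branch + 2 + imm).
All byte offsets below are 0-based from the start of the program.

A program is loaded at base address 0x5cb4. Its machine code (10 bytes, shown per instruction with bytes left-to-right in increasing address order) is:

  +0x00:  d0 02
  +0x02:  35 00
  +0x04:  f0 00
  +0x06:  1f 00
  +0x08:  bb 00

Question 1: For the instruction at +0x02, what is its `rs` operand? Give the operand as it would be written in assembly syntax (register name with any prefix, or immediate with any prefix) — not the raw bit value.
[02] 35 00 → 0x3500
  opcode bits[15:12]=0x3: sll/RR
  rd@[11:9]=0x2 ⇒ r2
  rs@[8:6]=0x4 ⇒ r4

r4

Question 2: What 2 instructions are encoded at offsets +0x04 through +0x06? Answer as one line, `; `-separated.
return; band r7, r4

off 0x04: read f0 00 as big → 0xf000
  op=0xf000>>12=0xf ⇒ return (N)
off 0x06: read 1f 00 as big → 0x1f00
  op=0x1f00>>12=0x1 ⇒ band (RR)
  rd@[11:9]=0x7 ⇒ r7
  rs@[8:6]=0x4 ⇒ r4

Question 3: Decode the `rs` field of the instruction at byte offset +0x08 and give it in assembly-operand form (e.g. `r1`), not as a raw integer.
+0x08: bb 00 ⇒ word 0xbb00 (big)
  top 4b → 0xb → xor [RR]
  rd: (w>>9)&0x7=0x5 → r5
  rs: (w>>6)&0x7=0x4 → r4

r4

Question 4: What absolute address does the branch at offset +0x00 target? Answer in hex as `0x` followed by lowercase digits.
+0x00: d0 02 ⇒ word 0xd002 (big)
  opcode bits[15:12]=0xd: bl/J
  imm@[11:0]=0x2 ⇒ $2
  target = base 0x5cb4 + off 0x00 + 2 + imm 2 = 0x5cb8

0x5cb8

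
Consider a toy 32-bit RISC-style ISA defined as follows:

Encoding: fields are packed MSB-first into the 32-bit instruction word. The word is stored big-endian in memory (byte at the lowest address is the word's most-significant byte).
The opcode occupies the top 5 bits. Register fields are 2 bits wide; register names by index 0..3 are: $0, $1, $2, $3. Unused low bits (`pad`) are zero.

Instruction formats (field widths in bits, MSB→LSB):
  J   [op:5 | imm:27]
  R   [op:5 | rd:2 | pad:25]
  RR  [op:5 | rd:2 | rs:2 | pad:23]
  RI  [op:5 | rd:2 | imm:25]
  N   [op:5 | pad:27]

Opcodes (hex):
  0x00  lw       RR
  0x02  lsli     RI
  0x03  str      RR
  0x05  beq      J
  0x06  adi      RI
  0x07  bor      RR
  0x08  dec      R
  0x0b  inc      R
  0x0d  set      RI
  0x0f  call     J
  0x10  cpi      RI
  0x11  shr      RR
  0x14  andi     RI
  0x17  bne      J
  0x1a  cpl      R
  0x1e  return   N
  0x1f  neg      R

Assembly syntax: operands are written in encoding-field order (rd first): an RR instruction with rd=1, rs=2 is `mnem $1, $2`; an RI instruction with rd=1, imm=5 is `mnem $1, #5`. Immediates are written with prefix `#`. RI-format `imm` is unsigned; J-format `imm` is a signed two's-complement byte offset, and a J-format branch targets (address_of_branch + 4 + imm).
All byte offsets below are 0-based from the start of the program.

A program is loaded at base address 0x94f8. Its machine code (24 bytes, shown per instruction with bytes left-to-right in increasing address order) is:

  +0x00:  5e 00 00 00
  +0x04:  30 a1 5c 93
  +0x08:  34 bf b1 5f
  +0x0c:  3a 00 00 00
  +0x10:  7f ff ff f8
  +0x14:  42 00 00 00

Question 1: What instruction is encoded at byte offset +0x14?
dec $1

@+14  big-endian(42 00 00 00) = 0x42000000
  opcode bits[31:27]=0x8: dec/R
  rd: (w>>25)&0x3=0x1 → $1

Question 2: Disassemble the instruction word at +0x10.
call #-8

off 0x10: read 7f ff ff f8 as big → 0x7ffffff8
  op=0x7ffffff8>>27=0xf ⇒ call (J)
  [26:0] imm=134217720 (s27→-8) = #-8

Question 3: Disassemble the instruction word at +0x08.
+0x08: 34 bf b1 5f ⇒ word 0x34bfb15f (big)
  opcode bits[31:27]=0x6: adi/RI
  rd: (w>>25)&0x3=0x2 → $2
  imm: (w>>0)&0x1ffffff=0xbfb15f → #12562783

adi $2, #12562783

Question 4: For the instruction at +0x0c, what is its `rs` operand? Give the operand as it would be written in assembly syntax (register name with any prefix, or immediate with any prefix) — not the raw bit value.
$0

off 0x0c: read 3a 00 00 00 as big → 0x3a000000
  op=0x3a000000>>27=0x7 ⇒ bor (RR)
  [26:25] rd=1 = $1
  [24:23] rs=0 = $0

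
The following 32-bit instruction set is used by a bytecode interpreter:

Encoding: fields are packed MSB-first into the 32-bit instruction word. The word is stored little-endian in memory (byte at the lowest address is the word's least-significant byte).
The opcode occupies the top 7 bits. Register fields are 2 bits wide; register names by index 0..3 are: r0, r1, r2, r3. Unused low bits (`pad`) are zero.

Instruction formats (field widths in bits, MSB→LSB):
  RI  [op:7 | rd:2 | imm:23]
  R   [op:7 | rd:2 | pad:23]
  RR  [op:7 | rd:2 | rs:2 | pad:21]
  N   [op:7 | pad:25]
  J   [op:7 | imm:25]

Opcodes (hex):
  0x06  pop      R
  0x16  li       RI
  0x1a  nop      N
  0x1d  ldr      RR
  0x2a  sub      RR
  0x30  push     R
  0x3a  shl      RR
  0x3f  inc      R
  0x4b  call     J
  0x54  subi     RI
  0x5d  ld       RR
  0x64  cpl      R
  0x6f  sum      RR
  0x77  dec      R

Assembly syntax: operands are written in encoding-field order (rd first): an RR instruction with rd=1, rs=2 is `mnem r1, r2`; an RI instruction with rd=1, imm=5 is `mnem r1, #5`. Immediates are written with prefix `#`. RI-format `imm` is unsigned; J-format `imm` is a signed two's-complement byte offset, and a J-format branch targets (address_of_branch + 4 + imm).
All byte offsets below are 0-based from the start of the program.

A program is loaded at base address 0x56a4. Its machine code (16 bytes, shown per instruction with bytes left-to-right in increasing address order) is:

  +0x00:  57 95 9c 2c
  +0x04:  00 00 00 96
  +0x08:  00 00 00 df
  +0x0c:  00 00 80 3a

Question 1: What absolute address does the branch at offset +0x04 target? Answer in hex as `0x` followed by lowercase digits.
0x56ac

off 0x04: read 00 00 00 96 as little → 0x96000000
  top 7b → 0x4b → call [J]
  [24:0] imm=0 = #0
  target = base 0x56a4 + off 0x04 + 4 + imm 0 = 0x56ac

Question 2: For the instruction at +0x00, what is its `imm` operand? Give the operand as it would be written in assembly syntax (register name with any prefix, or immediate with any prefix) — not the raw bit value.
[00] 57 95 9c 2c → 0x2c9c9557
  op=0x2c9c9557>>25=0x16 ⇒ li (RI)
  [24:23] rd=1 = r1
  [22:0] imm=1873239 = #1873239

#1873239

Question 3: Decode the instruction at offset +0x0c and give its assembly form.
off 0x0c: read 00 00 80 3a as little → 0x3a800000
  top 7b → 0x1d → ldr [RR]
  rd: (w>>23)&0x3=0x1 → r1
  rs: (w>>21)&0x3=0x0 → r0

ldr r1, r0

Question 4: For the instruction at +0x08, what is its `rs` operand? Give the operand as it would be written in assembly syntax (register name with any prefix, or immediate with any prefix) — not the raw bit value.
r0

@+08  little-endian(00 00 00 df) = 0xdf000000
  top 7b → 0x6f → sum [RR]
  rd: (w>>23)&0x3=0x2 → r2
  rs: (w>>21)&0x3=0x0 → r0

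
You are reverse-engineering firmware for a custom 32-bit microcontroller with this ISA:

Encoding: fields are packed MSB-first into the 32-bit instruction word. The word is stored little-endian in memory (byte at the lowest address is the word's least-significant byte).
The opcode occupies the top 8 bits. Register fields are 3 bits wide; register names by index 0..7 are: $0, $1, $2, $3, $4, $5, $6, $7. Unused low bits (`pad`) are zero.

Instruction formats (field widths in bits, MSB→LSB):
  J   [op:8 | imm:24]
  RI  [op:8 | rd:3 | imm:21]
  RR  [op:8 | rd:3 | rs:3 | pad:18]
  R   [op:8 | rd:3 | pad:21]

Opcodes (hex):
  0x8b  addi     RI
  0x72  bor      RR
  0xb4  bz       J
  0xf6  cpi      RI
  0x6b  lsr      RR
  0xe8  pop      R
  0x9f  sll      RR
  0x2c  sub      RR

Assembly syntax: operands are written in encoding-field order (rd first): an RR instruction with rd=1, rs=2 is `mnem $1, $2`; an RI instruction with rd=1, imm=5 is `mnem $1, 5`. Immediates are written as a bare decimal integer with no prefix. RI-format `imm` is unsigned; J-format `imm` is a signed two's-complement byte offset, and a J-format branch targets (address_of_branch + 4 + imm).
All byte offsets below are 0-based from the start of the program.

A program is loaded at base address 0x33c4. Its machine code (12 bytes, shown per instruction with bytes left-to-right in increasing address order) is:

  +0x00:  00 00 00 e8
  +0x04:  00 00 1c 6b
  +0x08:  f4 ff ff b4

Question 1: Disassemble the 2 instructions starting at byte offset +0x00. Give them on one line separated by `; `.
[00] 00 00 00 e8 → 0xe8000000
  op=0xe8000000>>24=0xe8 ⇒ pop (R)
  rd: (w>>21)&0x7=0x0 → $0
[04] 00 00 1c 6b → 0x6b1c0000
  op=0x6b1c0000>>24=0x6b ⇒ lsr (RR)
  rd: (w>>21)&0x7=0x0 → $0
  rs: (w>>18)&0x7=0x7 → $7

pop $0; lsr $0, $7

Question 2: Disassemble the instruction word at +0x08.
bz -12

@+08  little-endian(f4 ff ff b4) = 0xb4fffff4
  opcode bits[31:24]=0xb4: bz/J
  imm@[23:0]=0xfffff4 (s24→-12) ⇒ -12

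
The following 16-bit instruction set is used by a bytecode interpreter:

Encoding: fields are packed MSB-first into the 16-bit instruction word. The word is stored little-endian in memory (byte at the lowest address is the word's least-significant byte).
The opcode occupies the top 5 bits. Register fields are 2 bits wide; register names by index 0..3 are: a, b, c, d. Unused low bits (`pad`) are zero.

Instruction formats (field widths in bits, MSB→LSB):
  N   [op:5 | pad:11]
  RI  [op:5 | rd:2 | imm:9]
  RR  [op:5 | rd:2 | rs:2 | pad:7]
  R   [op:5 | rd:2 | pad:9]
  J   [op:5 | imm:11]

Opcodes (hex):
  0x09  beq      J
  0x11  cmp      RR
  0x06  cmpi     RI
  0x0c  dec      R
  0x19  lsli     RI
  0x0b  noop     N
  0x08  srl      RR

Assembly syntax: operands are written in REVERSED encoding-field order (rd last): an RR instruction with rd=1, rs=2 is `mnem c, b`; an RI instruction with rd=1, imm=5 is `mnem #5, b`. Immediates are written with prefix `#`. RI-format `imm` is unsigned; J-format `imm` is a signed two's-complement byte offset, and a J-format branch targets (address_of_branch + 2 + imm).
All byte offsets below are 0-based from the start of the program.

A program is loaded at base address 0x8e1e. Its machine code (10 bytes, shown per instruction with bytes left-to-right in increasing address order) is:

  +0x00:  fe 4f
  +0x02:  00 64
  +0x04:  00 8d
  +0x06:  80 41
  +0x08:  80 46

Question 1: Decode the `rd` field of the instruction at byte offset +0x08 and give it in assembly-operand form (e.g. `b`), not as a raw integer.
+0x08: 80 46 ⇒ word 0x4680 (little)
  top 5b → 0x8 → srl [RR]
  rd: (w>>9)&0x3=0x3 → d
  rs: (w>>7)&0x3=0x1 → b

d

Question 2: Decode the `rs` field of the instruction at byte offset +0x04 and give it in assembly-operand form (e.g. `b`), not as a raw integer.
+0x04: 00 8d ⇒ word 0x8d00 (little)
  op=0x8d00>>11=0x11 ⇒ cmp (RR)
  rd: (w>>9)&0x3=0x2 → c
  rs: (w>>7)&0x3=0x2 → c

c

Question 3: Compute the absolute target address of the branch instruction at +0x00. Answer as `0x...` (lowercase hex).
0x8e1e

[00] fe 4f → 0x4ffe
  opcode bits[15:11]=0x9: beq/J
  imm: (w>>0)&0x7ff=0x7fe (s11→-2) → #-2
  target = base 0x8e1e + off 0x00 + 2 + imm -2 = 0x8e1e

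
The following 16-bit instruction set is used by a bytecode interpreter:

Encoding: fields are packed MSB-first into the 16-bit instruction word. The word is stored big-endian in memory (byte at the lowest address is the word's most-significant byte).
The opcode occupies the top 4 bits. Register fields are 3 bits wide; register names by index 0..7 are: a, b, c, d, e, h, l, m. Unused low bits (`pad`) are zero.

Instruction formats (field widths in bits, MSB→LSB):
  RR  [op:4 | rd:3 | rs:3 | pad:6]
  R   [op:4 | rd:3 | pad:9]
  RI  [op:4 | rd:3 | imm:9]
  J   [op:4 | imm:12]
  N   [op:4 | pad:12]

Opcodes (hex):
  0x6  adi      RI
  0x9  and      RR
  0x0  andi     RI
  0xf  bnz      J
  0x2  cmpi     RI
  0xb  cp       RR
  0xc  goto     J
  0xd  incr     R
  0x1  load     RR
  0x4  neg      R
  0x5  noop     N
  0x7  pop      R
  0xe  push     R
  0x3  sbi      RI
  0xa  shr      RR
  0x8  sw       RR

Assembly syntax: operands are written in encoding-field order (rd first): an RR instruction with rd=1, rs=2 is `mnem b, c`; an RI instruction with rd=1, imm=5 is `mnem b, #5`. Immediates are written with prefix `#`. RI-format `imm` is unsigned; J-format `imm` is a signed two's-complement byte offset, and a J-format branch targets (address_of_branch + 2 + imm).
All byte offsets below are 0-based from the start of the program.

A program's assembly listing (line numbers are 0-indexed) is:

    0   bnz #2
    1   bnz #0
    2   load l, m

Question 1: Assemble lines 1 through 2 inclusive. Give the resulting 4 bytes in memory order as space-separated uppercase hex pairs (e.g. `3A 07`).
F0 00 1D C0

L1: bnz op=0xf:4|imm=0:12 ⇒ 0xf000 ⇒ big f0 00
L2: load op=0x1:4|rd=6:3|rs=7:3|pad=0:6 ⇒ 0x1dc0 ⇒ big 1d c0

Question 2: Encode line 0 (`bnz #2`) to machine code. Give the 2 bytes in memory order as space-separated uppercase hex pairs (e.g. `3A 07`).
F0 02

L0: bnz op=0xf:4|imm=2:12 ⇒ 0xf002 ⇒ big f0 02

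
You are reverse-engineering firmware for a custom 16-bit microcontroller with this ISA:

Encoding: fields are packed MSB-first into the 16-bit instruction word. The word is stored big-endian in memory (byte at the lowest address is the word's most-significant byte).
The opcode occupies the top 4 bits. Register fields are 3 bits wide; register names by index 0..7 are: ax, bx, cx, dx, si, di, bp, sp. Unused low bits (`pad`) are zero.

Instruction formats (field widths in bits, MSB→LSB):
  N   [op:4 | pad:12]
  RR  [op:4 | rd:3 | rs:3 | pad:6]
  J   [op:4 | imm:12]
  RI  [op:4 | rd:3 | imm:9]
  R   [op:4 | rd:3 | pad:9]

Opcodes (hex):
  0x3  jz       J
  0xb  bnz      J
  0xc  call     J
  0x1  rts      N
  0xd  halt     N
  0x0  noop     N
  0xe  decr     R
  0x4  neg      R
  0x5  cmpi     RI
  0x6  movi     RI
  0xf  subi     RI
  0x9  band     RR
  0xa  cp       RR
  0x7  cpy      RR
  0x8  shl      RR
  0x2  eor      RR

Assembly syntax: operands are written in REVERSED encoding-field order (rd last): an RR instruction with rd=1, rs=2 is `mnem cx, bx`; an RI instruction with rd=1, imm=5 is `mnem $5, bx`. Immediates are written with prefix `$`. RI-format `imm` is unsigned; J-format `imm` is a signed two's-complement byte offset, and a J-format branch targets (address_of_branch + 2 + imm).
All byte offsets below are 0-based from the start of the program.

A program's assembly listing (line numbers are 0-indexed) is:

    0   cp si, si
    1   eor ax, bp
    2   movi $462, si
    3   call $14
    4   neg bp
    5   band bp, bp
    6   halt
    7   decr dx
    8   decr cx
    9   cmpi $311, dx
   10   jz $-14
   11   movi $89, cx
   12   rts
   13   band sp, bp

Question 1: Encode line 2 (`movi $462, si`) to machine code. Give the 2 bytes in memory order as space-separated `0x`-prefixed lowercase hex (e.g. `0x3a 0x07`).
0x69 0xce

2. movi fields op=0x6:4|rd=4:3|imm=462:9 → word 69ceh → 69 ce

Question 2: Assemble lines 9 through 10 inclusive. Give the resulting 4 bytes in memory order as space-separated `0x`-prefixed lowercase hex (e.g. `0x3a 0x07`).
9. cmpi fields op=0x5:4|rd=3:3|imm=311:9 → word 5737h → 57 37
10. jz fields op=0x3:4|imm=-14:12 → word 3ff2h → 3f f2

0x57 0x37 0x3f 0xf2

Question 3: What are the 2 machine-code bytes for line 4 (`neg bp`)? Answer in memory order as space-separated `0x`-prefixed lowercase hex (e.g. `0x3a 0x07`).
4. neg fields op=0x4:4|rd=6:3|pad=0:9 → word 4c00h → 4c 00

0x4c 0x00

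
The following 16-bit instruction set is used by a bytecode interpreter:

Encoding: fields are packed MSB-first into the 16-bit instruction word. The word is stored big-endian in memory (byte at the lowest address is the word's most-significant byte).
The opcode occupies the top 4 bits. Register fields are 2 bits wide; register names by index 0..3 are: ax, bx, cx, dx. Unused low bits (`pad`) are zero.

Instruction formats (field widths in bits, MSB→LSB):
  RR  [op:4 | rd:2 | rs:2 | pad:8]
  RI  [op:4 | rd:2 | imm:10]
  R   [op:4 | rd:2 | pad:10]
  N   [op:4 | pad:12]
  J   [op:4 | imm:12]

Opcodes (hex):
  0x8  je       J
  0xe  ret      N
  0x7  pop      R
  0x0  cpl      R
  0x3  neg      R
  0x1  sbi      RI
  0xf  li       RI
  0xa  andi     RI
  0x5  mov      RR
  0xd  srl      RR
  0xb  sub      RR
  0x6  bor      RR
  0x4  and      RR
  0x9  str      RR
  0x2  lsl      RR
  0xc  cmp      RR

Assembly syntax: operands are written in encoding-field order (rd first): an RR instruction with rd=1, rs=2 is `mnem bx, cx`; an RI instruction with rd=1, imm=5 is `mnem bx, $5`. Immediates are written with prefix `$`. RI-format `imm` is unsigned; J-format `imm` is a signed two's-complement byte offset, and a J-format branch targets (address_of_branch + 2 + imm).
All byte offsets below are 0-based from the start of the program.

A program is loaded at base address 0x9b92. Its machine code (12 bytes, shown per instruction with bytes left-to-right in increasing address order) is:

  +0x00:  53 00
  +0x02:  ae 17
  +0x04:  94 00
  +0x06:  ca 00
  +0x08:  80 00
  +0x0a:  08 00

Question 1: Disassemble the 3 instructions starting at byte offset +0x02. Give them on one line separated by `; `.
andi dx, $535; str bx, ax; cmp cx, cx

@+02  big-endian(ae 17) = 0xae17
  op=0xae17>>12=0xa ⇒ andi (RI)
  rd: (w>>10)&0x3=0x3 → dx
  imm: (w>>0)&0x3ff=0x217 → $535
@+04  big-endian(94 00) = 0x9400
  op=0x9400>>12=0x9 ⇒ str (RR)
  rd: (w>>10)&0x3=0x1 → bx
  rs: (w>>8)&0x3=0x0 → ax
@+06  big-endian(ca 00) = 0xca00
  op=0xca00>>12=0xc ⇒ cmp (RR)
  rd: (w>>10)&0x3=0x2 → cx
  rs: (w>>8)&0x3=0x2 → cx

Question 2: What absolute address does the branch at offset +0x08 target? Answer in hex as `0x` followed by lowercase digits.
+0x08: 80 00 ⇒ word 0x8000 (big)
  op=0x8000>>12=0x8 ⇒ je (J)
  imm@[11:0]=0x0 ⇒ $0
  target = base 0x9b92 + off 0x08 + 2 + imm 0 = 0x9b9c

0x9b9c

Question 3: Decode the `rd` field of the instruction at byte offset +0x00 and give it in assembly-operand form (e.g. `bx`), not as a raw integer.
ax

+0x00: 53 00 ⇒ word 0x5300 (big)
  op=0x5300>>12=0x5 ⇒ mov (RR)
  [11:10] rd=0 = ax
  [9:8] rs=3 = dx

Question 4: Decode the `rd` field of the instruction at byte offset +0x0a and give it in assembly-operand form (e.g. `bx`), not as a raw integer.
+0x0a: 08 00 ⇒ word 0x0800 (big)
  opcode bits[15:12]=0x0: cpl/R
  rd@[11:10]=0x2 ⇒ cx

cx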